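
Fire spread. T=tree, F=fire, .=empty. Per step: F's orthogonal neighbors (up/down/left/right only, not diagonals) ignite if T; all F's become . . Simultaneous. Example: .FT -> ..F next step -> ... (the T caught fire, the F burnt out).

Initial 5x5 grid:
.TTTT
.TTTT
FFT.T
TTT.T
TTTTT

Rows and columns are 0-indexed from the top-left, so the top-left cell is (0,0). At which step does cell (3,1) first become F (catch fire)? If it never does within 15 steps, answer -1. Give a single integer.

Step 1: cell (3,1)='F' (+4 fires, +2 burnt)
  -> target ignites at step 1
Step 2: cell (3,1)='.' (+5 fires, +4 burnt)
Step 3: cell (3,1)='.' (+3 fires, +5 burnt)
Step 4: cell (3,1)='.' (+3 fires, +3 burnt)
Step 5: cell (3,1)='.' (+3 fires, +3 burnt)
Step 6: cell (3,1)='.' (+1 fires, +3 burnt)
Step 7: cell (3,1)='.' (+0 fires, +1 burnt)
  fire out at step 7

1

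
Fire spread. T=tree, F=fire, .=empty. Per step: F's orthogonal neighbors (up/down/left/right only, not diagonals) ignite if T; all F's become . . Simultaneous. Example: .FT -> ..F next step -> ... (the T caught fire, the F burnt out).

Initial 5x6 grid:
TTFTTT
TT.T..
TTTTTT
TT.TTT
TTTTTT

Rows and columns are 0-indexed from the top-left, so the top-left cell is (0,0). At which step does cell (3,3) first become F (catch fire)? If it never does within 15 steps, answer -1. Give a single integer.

Step 1: cell (3,3)='T' (+2 fires, +1 burnt)
Step 2: cell (3,3)='T' (+4 fires, +2 burnt)
Step 3: cell (3,3)='T' (+4 fires, +4 burnt)
Step 4: cell (3,3)='F' (+5 fires, +4 burnt)
  -> target ignites at step 4
Step 5: cell (3,3)='.' (+5 fires, +5 burnt)
Step 6: cell (3,3)='.' (+4 fires, +5 burnt)
Step 7: cell (3,3)='.' (+1 fires, +4 burnt)
Step 8: cell (3,3)='.' (+0 fires, +1 burnt)
  fire out at step 8

4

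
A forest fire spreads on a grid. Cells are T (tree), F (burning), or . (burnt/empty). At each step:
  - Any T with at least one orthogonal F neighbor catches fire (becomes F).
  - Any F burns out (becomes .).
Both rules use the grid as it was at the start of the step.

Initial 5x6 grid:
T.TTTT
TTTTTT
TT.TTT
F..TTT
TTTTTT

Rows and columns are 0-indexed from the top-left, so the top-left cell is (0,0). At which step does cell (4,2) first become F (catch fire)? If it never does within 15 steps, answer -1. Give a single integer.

Step 1: cell (4,2)='T' (+2 fires, +1 burnt)
Step 2: cell (4,2)='T' (+3 fires, +2 burnt)
Step 3: cell (4,2)='F' (+3 fires, +3 burnt)
  -> target ignites at step 3
Step 4: cell (4,2)='.' (+2 fires, +3 burnt)
Step 5: cell (4,2)='.' (+4 fires, +2 burnt)
Step 6: cell (4,2)='.' (+5 fires, +4 burnt)
Step 7: cell (4,2)='.' (+4 fires, +5 burnt)
Step 8: cell (4,2)='.' (+2 fires, +4 burnt)
Step 9: cell (4,2)='.' (+0 fires, +2 burnt)
  fire out at step 9

3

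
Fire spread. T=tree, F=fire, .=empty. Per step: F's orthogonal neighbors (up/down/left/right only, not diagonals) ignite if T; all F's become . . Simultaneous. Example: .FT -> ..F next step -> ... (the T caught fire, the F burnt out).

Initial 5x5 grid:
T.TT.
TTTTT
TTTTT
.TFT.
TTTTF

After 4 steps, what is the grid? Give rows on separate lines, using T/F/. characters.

Step 1: 5 trees catch fire, 2 burn out
  T.TT.
  TTTTT
  TTFTT
  .F.F.
  TTFF.
Step 2: 4 trees catch fire, 5 burn out
  T.TT.
  TTFTT
  TF.FT
  .....
  TF...
Step 3: 6 trees catch fire, 4 burn out
  T.FT.
  TF.FT
  F...F
  .....
  F....
Step 4: 3 trees catch fire, 6 burn out
  T..F.
  F...F
  .....
  .....
  .....

T..F.
F...F
.....
.....
.....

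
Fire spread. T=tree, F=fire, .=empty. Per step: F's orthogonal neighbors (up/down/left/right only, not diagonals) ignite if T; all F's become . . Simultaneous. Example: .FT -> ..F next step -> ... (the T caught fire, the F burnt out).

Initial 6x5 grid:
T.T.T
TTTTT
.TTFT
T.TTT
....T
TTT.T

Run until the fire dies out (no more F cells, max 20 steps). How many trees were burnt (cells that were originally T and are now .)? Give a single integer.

Answer: 16

Derivation:
Step 1: +4 fires, +1 burnt (F count now 4)
Step 2: +5 fires, +4 burnt (F count now 5)
Step 3: +4 fires, +5 burnt (F count now 4)
Step 4: +2 fires, +4 burnt (F count now 2)
Step 5: +1 fires, +2 burnt (F count now 1)
Step 6: +0 fires, +1 burnt (F count now 0)
Fire out after step 6
Initially T: 20, now '.': 26
Total burnt (originally-T cells now '.'): 16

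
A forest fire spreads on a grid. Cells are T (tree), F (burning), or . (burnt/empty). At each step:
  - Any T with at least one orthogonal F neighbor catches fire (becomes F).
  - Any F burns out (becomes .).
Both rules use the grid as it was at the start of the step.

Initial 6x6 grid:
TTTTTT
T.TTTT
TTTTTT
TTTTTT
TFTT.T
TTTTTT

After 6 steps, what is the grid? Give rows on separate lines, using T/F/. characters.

Step 1: 4 trees catch fire, 1 burn out
  TTTTTT
  T.TTTT
  TTTTTT
  TFTTTT
  F.FT.T
  TFTTTT
Step 2: 6 trees catch fire, 4 burn out
  TTTTTT
  T.TTTT
  TFTTTT
  F.FTTT
  ...F.T
  F.FTTT
Step 3: 4 trees catch fire, 6 burn out
  TTTTTT
  T.TTTT
  F.FTTT
  ...FTT
  .....T
  ...FTT
Step 4: 5 trees catch fire, 4 burn out
  TTTTTT
  F.FTTT
  ...FTT
  ....FT
  .....T
  ....FT
Step 5: 6 trees catch fire, 5 burn out
  FTFTTT
  ...FTT
  ....FT
  .....F
  .....T
  .....F
Step 6: 5 trees catch fire, 6 burn out
  .F.FTT
  ....FT
  .....F
  ......
  .....F
  ......

.F.FTT
....FT
.....F
......
.....F
......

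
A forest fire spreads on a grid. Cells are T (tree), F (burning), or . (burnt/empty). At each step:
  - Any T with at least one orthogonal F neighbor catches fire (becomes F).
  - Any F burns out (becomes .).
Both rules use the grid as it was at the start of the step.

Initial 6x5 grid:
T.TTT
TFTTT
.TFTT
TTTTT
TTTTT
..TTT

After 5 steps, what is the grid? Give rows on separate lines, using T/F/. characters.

Step 1: 5 trees catch fire, 2 burn out
  T.TTT
  F.FTT
  .F.FT
  TTFTT
  TTTTT
  ..TTT
Step 2: 7 trees catch fire, 5 burn out
  F.FTT
  ...FT
  ....F
  TF.FT
  TTFTT
  ..TTT
Step 3: 7 trees catch fire, 7 burn out
  ...FT
  ....F
  .....
  F...F
  TF.FT
  ..FTT
Step 4: 4 trees catch fire, 7 burn out
  ....F
  .....
  .....
  .....
  F...F
  ...FT
Step 5: 1 trees catch fire, 4 burn out
  .....
  .....
  .....
  .....
  .....
  ....F

.....
.....
.....
.....
.....
....F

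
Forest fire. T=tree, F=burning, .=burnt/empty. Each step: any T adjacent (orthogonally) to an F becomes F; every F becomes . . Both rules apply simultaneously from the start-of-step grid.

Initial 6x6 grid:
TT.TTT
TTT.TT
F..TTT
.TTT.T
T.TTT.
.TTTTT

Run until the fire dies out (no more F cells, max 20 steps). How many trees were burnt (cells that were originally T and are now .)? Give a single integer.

Answer: 5

Derivation:
Step 1: +1 fires, +1 burnt (F count now 1)
Step 2: +2 fires, +1 burnt (F count now 2)
Step 3: +2 fires, +2 burnt (F count now 2)
Step 4: +0 fires, +2 burnt (F count now 0)
Fire out after step 4
Initially T: 26, now '.': 15
Total burnt (originally-T cells now '.'): 5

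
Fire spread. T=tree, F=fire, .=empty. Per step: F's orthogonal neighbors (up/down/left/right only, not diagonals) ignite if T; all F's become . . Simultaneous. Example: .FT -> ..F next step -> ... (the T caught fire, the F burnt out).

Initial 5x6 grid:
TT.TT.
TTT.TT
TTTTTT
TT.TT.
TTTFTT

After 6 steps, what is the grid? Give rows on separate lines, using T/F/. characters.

Step 1: 3 trees catch fire, 1 burn out
  TT.TT.
  TTT.TT
  TTTTTT
  TT.FT.
  TTF.FT
Step 2: 4 trees catch fire, 3 burn out
  TT.TT.
  TTT.TT
  TTTFTT
  TT..F.
  TF...F
Step 3: 4 trees catch fire, 4 burn out
  TT.TT.
  TTT.TT
  TTF.FT
  TF....
  F.....
Step 4: 5 trees catch fire, 4 burn out
  TT.TT.
  TTF.FT
  TF...F
  F.....
  ......
Step 5: 4 trees catch fire, 5 burn out
  TT.TF.
  TF...F
  F.....
  ......
  ......
Step 6: 3 trees catch fire, 4 burn out
  TF.F..
  F.....
  ......
  ......
  ......

TF.F..
F.....
......
......
......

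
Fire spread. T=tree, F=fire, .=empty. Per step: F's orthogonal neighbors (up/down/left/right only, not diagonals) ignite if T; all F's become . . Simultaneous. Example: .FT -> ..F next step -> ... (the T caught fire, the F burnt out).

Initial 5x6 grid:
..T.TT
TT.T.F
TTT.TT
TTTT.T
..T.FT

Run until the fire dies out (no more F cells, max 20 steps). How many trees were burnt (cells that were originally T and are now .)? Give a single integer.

Step 1: +3 fires, +2 burnt (F count now 3)
Step 2: +3 fires, +3 burnt (F count now 3)
Step 3: +0 fires, +3 burnt (F count now 0)
Fire out after step 3
Initially T: 18, now '.': 18
Total burnt (originally-T cells now '.'): 6

Answer: 6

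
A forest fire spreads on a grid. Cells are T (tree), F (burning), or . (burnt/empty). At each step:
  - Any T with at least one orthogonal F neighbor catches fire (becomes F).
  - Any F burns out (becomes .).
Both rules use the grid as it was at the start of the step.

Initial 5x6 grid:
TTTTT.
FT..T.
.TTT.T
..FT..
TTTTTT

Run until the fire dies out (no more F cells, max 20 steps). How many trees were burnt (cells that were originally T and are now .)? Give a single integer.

Answer: 17

Derivation:
Step 1: +5 fires, +2 burnt (F count now 5)
Step 2: +5 fires, +5 burnt (F count now 5)
Step 3: +3 fires, +5 burnt (F count now 3)
Step 4: +2 fires, +3 burnt (F count now 2)
Step 5: +1 fires, +2 burnt (F count now 1)
Step 6: +1 fires, +1 burnt (F count now 1)
Step 7: +0 fires, +1 burnt (F count now 0)
Fire out after step 7
Initially T: 18, now '.': 29
Total burnt (originally-T cells now '.'): 17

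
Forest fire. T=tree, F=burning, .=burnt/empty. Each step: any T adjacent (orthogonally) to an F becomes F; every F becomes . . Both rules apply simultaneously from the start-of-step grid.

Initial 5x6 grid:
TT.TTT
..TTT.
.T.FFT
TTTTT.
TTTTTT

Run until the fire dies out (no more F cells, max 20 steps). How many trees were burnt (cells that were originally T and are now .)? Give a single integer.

Step 1: +5 fires, +2 burnt (F count now 5)
Step 2: +6 fires, +5 burnt (F count now 6)
Step 3: +4 fires, +6 burnt (F count now 4)
Step 4: +3 fires, +4 burnt (F count now 3)
Step 5: +1 fires, +3 burnt (F count now 1)
Step 6: +0 fires, +1 burnt (F count now 0)
Fire out after step 6
Initially T: 21, now '.': 28
Total burnt (originally-T cells now '.'): 19

Answer: 19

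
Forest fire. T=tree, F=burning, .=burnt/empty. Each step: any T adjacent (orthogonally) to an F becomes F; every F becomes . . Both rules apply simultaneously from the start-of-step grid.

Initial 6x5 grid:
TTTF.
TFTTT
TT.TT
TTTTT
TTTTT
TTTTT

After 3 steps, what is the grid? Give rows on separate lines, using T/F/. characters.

Step 1: 6 trees catch fire, 2 burn out
  TFF..
  F.FFT
  TF.TT
  TTTTT
  TTTTT
  TTTTT
Step 2: 5 trees catch fire, 6 burn out
  F....
  ....F
  F..FT
  TFTTT
  TTTTT
  TTTTT
Step 3: 5 trees catch fire, 5 burn out
  .....
  .....
  ....F
  F.FFT
  TFTTT
  TTTTT

.....
.....
....F
F.FFT
TFTTT
TTTTT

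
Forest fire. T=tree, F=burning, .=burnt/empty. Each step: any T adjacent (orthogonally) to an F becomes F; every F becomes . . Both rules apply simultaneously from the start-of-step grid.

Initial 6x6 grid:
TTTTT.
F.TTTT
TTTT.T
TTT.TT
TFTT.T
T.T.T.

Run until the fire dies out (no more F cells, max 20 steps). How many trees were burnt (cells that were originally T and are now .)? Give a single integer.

Answer: 25

Derivation:
Step 1: +5 fires, +2 burnt (F count now 5)
Step 2: +7 fires, +5 burnt (F count now 7)
Step 3: +2 fires, +7 burnt (F count now 2)
Step 4: +3 fires, +2 burnt (F count now 3)
Step 5: +2 fires, +3 burnt (F count now 2)
Step 6: +1 fires, +2 burnt (F count now 1)
Step 7: +1 fires, +1 burnt (F count now 1)
Step 8: +1 fires, +1 burnt (F count now 1)
Step 9: +1 fires, +1 burnt (F count now 1)
Step 10: +2 fires, +1 burnt (F count now 2)
Step 11: +0 fires, +2 burnt (F count now 0)
Fire out after step 11
Initially T: 26, now '.': 35
Total burnt (originally-T cells now '.'): 25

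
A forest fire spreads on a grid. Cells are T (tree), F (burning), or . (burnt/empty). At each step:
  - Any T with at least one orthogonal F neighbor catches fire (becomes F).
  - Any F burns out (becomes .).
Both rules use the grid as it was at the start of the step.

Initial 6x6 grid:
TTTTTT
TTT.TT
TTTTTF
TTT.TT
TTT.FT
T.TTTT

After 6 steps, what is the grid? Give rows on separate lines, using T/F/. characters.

Step 1: 6 trees catch fire, 2 burn out
  TTTTTT
  TTT.TF
  TTTTF.
  TTT.FF
  TTT..F
  T.TTFT
Step 2: 5 trees catch fire, 6 burn out
  TTTTTF
  TTT.F.
  TTTF..
  TTT...
  TTT...
  T.TF.F
Step 3: 3 trees catch fire, 5 burn out
  TTTTF.
  TTT...
  TTF...
  TTT...
  TTT...
  T.F...
Step 4: 5 trees catch fire, 3 burn out
  TTTF..
  TTF...
  TF....
  TTF...
  TTF...
  T.....
Step 5: 5 trees catch fire, 5 burn out
  TTF...
  TF....
  F.....
  TF....
  TF....
  T.....
Step 6: 4 trees catch fire, 5 burn out
  TF....
  F.....
  ......
  F.....
  F.....
  T.....

TF....
F.....
......
F.....
F.....
T.....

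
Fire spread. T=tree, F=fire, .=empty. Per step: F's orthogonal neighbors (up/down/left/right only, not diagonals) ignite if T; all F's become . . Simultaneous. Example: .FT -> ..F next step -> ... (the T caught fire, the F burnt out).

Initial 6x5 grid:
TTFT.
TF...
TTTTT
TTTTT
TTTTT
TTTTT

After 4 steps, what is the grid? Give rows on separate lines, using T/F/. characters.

Step 1: 4 trees catch fire, 2 burn out
  TF.F.
  F....
  TFTTT
  TTTTT
  TTTTT
  TTTTT
Step 2: 4 trees catch fire, 4 burn out
  F....
  .....
  F.FTT
  TFTTT
  TTTTT
  TTTTT
Step 3: 4 trees catch fire, 4 burn out
  .....
  .....
  ...FT
  F.FTT
  TFTTT
  TTTTT
Step 4: 5 trees catch fire, 4 burn out
  .....
  .....
  ....F
  ...FT
  F.FTT
  TFTTT

.....
.....
....F
...FT
F.FTT
TFTTT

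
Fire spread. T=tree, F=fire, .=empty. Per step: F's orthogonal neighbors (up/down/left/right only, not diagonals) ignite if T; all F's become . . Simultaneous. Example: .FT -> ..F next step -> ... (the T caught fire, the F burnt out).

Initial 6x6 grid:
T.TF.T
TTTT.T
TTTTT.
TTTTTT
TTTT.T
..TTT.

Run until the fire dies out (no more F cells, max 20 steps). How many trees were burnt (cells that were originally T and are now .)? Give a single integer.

Step 1: +2 fires, +1 burnt (F count now 2)
Step 2: +2 fires, +2 burnt (F count now 2)
Step 3: +4 fires, +2 burnt (F count now 4)
Step 4: +5 fires, +4 burnt (F count now 5)
Step 5: +6 fires, +5 burnt (F count now 6)
Step 6: +5 fires, +6 burnt (F count now 5)
Step 7: +1 fires, +5 burnt (F count now 1)
Step 8: +0 fires, +1 burnt (F count now 0)
Fire out after step 8
Initially T: 27, now '.': 34
Total burnt (originally-T cells now '.'): 25

Answer: 25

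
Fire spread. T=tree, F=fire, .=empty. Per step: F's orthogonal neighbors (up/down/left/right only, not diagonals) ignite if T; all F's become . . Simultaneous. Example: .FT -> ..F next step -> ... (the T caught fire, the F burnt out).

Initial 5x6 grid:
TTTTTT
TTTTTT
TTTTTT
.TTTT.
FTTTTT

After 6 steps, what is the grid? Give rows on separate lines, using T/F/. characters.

Step 1: 1 trees catch fire, 1 burn out
  TTTTTT
  TTTTTT
  TTTTTT
  .TTTT.
  .FTTTT
Step 2: 2 trees catch fire, 1 burn out
  TTTTTT
  TTTTTT
  TTTTTT
  .FTTT.
  ..FTTT
Step 3: 3 trees catch fire, 2 burn out
  TTTTTT
  TTTTTT
  TFTTTT
  ..FTT.
  ...FTT
Step 4: 5 trees catch fire, 3 burn out
  TTTTTT
  TFTTTT
  F.FTTT
  ...FT.
  ....FT
Step 5: 6 trees catch fire, 5 burn out
  TFTTTT
  F.FTTT
  ...FTT
  ....F.
  .....F
Step 6: 4 trees catch fire, 6 burn out
  F.FTTT
  ...FTT
  ....FT
  ......
  ......

F.FTTT
...FTT
....FT
......
......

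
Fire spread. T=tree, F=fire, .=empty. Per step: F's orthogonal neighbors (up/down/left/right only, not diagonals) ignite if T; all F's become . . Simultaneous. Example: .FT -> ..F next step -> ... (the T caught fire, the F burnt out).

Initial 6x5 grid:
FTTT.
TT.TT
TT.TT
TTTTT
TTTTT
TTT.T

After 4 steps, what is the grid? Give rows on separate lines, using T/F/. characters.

Step 1: 2 trees catch fire, 1 burn out
  .FTT.
  FT.TT
  TT.TT
  TTTTT
  TTTTT
  TTT.T
Step 2: 3 trees catch fire, 2 burn out
  ..FT.
  .F.TT
  FT.TT
  TTTTT
  TTTTT
  TTT.T
Step 3: 3 trees catch fire, 3 burn out
  ...F.
  ...TT
  .F.TT
  FTTTT
  TTTTT
  TTT.T
Step 4: 3 trees catch fire, 3 burn out
  .....
  ...FT
  ...TT
  .FTTT
  FTTTT
  TTT.T

.....
...FT
...TT
.FTTT
FTTTT
TTT.T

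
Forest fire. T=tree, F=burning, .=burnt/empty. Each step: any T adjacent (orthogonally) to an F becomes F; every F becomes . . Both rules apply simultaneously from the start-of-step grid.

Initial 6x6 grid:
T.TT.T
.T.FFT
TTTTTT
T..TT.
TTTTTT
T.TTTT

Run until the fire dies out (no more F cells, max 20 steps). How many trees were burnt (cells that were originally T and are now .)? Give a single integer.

Step 1: +4 fires, +2 burnt (F count now 4)
Step 2: +6 fires, +4 burnt (F count now 6)
Step 3: +3 fires, +6 burnt (F count now 3)
Step 4: +6 fires, +3 burnt (F count now 6)
Step 5: +4 fires, +6 burnt (F count now 4)
Step 6: +1 fires, +4 burnt (F count now 1)
Step 7: +1 fires, +1 burnt (F count now 1)
Step 8: +0 fires, +1 burnt (F count now 0)
Fire out after step 8
Initially T: 26, now '.': 35
Total burnt (originally-T cells now '.'): 25

Answer: 25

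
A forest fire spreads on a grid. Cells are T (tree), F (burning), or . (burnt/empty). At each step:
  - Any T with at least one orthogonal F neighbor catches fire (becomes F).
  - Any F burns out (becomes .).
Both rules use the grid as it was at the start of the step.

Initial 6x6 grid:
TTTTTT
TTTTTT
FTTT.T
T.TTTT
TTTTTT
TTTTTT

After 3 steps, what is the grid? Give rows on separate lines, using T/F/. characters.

Step 1: 3 trees catch fire, 1 burn out
  TTTTTT
  FTTTTT
  .FTT.T
  F.TTTT
  TTTTTT
  TTTTTT
Step 2: 4 trees catch fire, 3 burn out
  FTTTTT
  .FTTTT
  ..FT.T
  ..TTTT
  FTTTTT
  TTTTTT
Step 3: 6 trees catch fire, 4 burn out
  .FTTTT
  ..FTTT
  ...F.T
  ..FTTT
  .FTTTT
  FTTTTT

.FTTTT
..FTTT
...F.T
..FTTT
.FTTTT
FTTTTT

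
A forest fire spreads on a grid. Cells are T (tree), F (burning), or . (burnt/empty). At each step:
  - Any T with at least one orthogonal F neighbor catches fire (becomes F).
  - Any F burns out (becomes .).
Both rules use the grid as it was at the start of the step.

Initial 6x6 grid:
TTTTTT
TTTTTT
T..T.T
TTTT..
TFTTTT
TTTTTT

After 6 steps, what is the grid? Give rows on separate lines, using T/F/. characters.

Step 1: 4 trees catch fire, 1 burn out
  TTTTTT
  TTTTTT
  T..T.T
  TFTT..
  F.FTTT
  TFTTTT
Step 2: 5 trees catch fire, 4 burn out
  TTTTTT
  TTTTTT
  T..T.T
  F.FT..
  ...FTT
  F.FTTT
Step 3: 4 trees catch fire, 5 burn out
  TTTTTT
  TTTTTT
  F..T.T
  ...F..
  ....FT
  ...FTT
Step 4: 4 trees catch fire, 4 burn out
  TTTTTT
  FTTTTT
  ...F.T
  ......
  .....F
  ....FT
Step 5: 4 trees catch fire, 4 burn out
  FTTTTT
  .FTFTT
  .....T
  ......
  ......
  .....F
Step 6: 4 trees catch fire, 4 burn out
  .FTFTT
  ..F.FT
  .....T
  ......
  ......
  ......

.FTFTT
..F.FT
.....T
......
......
......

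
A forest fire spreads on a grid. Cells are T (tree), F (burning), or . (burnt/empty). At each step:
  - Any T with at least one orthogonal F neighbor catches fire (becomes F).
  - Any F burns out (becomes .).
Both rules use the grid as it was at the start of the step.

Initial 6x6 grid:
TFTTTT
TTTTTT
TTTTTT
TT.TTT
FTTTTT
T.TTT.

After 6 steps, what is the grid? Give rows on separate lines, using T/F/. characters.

Step 1: 6 trees catch fire, 2 burn out
  F.FTTT
  TFTTTT
  TTTTTT
  FT.TTT
  .FTTTT
  F.TTT.
Step 2: 7 trees catch fire, 6 burn out
  ...FTT
  F.FTTT
  FFTTTT
  .F.TTT
  ..FTTT
  ..TTT.
Step 3: 5 trees catch fire, 7 burn out
  ....FT
  ...FTT
  ..FTTT
  ...TTT
  ...FTT
  ..FTT.
Step 4: 6 trees catch fire, 5 burn out
  .....F
  ....FT
  ...FTT
  ...FTT
  ....FT
  ...FT.
Step 5: 5 trees catch fire, 6 burn out
  ......
  .....F
  ....FT
  ....FT
  .....F
  ....F.
Step 6: 2 trees catch fire, 5 burn out
  ......
  ......
  .....F
  .....F
  ......
  ......

......
......
.....F
.....F
......
......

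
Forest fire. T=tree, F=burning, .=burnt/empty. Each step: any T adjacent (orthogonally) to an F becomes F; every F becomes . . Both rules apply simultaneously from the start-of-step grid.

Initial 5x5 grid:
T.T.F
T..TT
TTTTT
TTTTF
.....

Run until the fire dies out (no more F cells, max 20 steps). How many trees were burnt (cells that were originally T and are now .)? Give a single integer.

Answer: 13

Derivation:
Step 1: +3 fires, +2 burnt (F count now 3)
Step 2: +3 fires, +3 burnt (F count now 3)
Step 3: +2 fires, +3 burnt (F count now 2)
Step 4: +2 fires, +2 burnt (F count now 2)
Step 5: +1 fires, +2 burnt (F count now 1)
Step 6: +1 fires, +1 burnt (F count now 1)
Step 7: +1 fires, +1 burnt (F count now 1)
Step 8: +0 fires, +1 burnt (F count now 0)
Fire out after step 8
Initially T: 14, now '.': 24
Total burnt (originally-T cells now '.'): 13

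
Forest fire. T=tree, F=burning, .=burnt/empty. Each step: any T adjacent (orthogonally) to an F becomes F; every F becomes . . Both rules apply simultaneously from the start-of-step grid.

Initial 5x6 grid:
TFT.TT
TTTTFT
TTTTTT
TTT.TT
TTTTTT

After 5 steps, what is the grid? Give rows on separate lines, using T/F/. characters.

Step 1: 7 trees catch fire, 2 burn out
  F.F.FT
  TFTF.F
  TTTTFT
  TTT.TT
  TTTTTT
Step 2: 7 trees catch fire, 7 burn out
  .....F
  F.F...
  TFTF.F
  TTT.FT
  TTTTTT
Step 3: 5 trees catch fire, 7 burn out
  ......
  ......
  F.F...
  TFT..F
  TTTTFT
Step 4: 5 trees catch fire, 5 burn out
  ......
  ......
  ......
  F.F...
  TFTF.F
Step 5: 2 trees catch fire, 5 burn out
  ......
  ......
  ......
  ......
  F.F...

......
......
......
......
F.F...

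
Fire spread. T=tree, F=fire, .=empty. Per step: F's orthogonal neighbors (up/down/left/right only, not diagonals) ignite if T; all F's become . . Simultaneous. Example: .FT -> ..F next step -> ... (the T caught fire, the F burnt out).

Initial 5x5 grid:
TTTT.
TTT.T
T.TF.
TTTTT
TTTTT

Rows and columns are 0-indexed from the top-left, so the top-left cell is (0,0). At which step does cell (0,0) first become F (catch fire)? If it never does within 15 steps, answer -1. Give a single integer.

Step 1: cell (0,0)='T' (+2 fires, +1 burnt)
Step 2: cell (0,0)='T' (+4 fires, +2 burnt)
Step 3: cell (0,0)='T' (+5 fires, +4 burnt)
Step 4: cell (0,0)='T' (+5 fires, +5 burnt)
Step 5: cell (0,0)='F' (+3 fires, +5 burnt)
  -> target ignites at step 5
Step 6: cell (0,0)='.' (+0 fires, +3 burnt)
  fire out at step 6

5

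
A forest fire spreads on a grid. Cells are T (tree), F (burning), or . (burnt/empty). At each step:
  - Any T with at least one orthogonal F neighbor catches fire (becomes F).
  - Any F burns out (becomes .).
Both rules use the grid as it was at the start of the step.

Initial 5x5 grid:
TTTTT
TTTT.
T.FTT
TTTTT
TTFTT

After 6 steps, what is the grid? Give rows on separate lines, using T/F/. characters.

Step 1: 5 trees catch fire, 2 burn out
  TTTTT
  TTFT.
  T..FT
  TTFTT
  TF.FT
Step 2: 8 trees catch fire, 5 burn out
  TTFTT
  TF.F.
  T...F
  TF.FT
  F...F
Step 3: 5 trees catch fire, 8 burn out
  TF.FT
  F....
  T....
  F...F
  .....
Step 4: 3 trees catch fire, 5 burn out
  F...F
  .....
  F....
  .....
  .....
Step 5: 0 trees catch fire, 3 burn out
  .....
  .....
  .....
  .....
  .....
Step 6: 0 trees catch fire, 0 burn out
  .....
  .....
  .....
  .....
  .....

.....
.....
.....
.....
.....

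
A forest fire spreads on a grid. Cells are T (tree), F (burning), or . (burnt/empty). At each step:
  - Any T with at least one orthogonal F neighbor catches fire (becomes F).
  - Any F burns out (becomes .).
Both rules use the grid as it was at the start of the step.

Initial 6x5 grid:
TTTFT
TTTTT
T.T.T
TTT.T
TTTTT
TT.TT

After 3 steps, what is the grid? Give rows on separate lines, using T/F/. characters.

Step 1: 3 trees catch fire, 1 burn out
  TTF.F
  TTTFT
  T.T.T
  TTT.T
  TTTTT
  TT.TT
Step 2: 3 trees catch fire, 3 burn out
  TF...
  TTF.F
  T.T.T
  TTT.T
  TTTTT
  TT.TT
Step 3: 4 trees catch fire, 3 burn out
  F....
  TF...
  T.F.F
  TTT.T
  TTTTT
  TT.TT

F....
TF...
T.F.F
TTT.T
TTTTT
TT.TT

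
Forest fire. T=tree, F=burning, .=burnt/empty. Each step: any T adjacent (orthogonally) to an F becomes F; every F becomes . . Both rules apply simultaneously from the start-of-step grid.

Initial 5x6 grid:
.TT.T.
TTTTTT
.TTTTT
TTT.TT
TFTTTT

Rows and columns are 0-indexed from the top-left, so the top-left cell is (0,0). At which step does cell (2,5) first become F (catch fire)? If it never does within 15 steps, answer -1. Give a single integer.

Step 1: cell (2,5)='T' (+3 fires, +1 burnt)
Step 2: cell (2,5)='T' (+4 fires, +3 burnt)
Step 3: cell (2,5)='T' (+3 fires, +4 burnt)
Step 4: cell (2,5)='T' (+6 fires, +3 burnt)
Step 5: cell (2,5)='T' (+4 fires, +6 burnt)
Step 6: cell (2,5)='F' (+2 fires, +4 burnt)
  -> target ignites at step 6
Step 7: cell (2,5)='.' (+2 fires, +2 burnt)
Step 8: cell (2,5)='.' (+0 fires, +2 burnt)
  fire out at step 8

6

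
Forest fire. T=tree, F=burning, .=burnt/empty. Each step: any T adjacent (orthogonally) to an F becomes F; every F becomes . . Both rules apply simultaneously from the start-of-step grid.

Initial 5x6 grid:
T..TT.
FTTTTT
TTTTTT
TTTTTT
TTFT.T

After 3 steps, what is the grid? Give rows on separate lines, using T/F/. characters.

Step 1: 6 trees catch fire, 2 burn out
  F..TT.
  .FTTTT
  FTTTTT
  TTFTTT
  TF.F.T
Step 2: 7 trees catch fire, 6 burn out
  ...TT.
  ..FTTT
  .FFTTT
  FF.FTT
  F....T
Step 3: 3 trees catch fire, 7 burn out
  ...TT.
  ...FTT
  ...FTT
  ....FT
  .....T

...TT.
...FTT
...FTT
....FT
.....T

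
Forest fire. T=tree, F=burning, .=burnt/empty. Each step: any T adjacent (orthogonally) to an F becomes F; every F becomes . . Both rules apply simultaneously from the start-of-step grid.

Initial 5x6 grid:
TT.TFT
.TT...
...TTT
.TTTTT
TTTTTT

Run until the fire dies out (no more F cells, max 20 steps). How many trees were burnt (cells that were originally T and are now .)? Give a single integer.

Answer: 2

Derivation:
Step 1: +2 fires, +1 burnt (F count now 2)
Step 2: +0 fires, +2 burnt (F count now 0)
Fire out after step 2
Initially T: 20, now '.': 12
Total burnt (originally-T cells now '.'): 2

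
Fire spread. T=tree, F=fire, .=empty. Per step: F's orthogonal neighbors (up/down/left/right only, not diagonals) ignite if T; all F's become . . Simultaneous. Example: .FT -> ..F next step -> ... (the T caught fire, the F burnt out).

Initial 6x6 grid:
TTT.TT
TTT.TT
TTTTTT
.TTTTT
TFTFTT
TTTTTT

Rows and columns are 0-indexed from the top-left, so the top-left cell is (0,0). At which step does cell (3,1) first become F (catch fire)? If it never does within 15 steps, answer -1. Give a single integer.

Step 1: cell (3,1)='F' (+7 fires, +2 burnt)
  -> target ignites at step 1
Step 2: cell (3,1)='.' (+8 fires, +7 burnt)
Step 3: cell (3,1)='.' (+6 fires, +8 burnt)
Step 4: cell (3,1)='.' (+5 fires, +6 burnt)
Step 5: cell (3,1)='.' (+4 fires, +5 burnt)
Step 6: cell (3,1)='.' (+1 fires, +4 burnt)
Step 7: cell (3,1)='.' (+0 fires, +1 burnt)
  fire out at step 7

1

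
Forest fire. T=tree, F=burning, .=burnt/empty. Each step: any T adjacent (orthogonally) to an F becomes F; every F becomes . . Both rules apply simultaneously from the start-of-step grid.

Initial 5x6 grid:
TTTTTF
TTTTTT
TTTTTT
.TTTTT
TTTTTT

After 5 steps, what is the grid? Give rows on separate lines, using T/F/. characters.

Step 1: 2 trees catch fire, 1 burn out
  TTTTF.
  TTTTTF
  TTTTTT
  .TTTTT
  TTTTTT
Step 2: 3 trees catch fire, 2 burn out
  TTTF..
  TTTTF.
  TTTTTF
  .TTTTT
  TTTTTT
Step 3: 4 trees catch fire, 3 burn out
  TTF...
  TTTF..
  TTTTF.
  .TTTTF
  TTTTTT
Step 4: 5 trees catch fire, 4 burn out
  TF....
  TTF...
  TTTF..
  .TTTF.
  TTTTTF
Step 5: 5 trees catch fire, 5 burn out
  F.....
  TF....
  TTF...
  .TTF..
  TTTTF.

F.....
TF....
TTF...
.TTF..
TTTTF.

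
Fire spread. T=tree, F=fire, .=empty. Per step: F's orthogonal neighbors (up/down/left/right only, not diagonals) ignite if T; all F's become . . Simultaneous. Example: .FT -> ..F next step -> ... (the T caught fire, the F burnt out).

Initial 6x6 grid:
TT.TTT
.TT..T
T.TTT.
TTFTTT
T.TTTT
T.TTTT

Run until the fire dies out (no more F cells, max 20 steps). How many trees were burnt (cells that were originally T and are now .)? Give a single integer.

Step 1: +4 fires, +1 burnt (F count now 4)
Step 2: +6 fires, +4 burnt (F count now 6)
Step 3: +7 fires, +6 burnt (F count now 7)
Step 4: +4 fires, +7 burnt (F count now 4)
Step 5: +2 fires, +4 burnt (F count now 2)
Step 6: +0 fires, +2 burnt (F count now 0)
Fire out after step 6
Initially T: 27, now '.': 32
Total burnt (originally-T cells now '.'): 23

Answer: 23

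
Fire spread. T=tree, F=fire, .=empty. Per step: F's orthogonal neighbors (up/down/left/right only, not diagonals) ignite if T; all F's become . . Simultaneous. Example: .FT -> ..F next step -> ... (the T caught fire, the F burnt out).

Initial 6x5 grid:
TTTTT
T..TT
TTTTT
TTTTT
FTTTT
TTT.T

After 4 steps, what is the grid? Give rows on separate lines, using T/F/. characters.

Step 1: 3 trees catch fire, 1 burn out
  TTTTT
  T..TT
  TTTTT
  FTTTT
  .FTTT
  FTT.T
Step 2: 4 trees catch fire, 3 burn out
  TTTTT
  T..TT
  FTTTT
  .FTTT
  ..FTT
  .FT.T
Step 3: 5 trees catch fire, 4 burn out
  TTTTT
  F..TT
  .FTTT
  ..FTT
  ...FT
  ..F.T
Step 4: 4 trees catch fire, 5 burn out
  FTTTT
  ...TT
  ..FTT
  ...FT
  ....F
  ....T

FTTTT
...TT
..FTT
...FT
....F
....T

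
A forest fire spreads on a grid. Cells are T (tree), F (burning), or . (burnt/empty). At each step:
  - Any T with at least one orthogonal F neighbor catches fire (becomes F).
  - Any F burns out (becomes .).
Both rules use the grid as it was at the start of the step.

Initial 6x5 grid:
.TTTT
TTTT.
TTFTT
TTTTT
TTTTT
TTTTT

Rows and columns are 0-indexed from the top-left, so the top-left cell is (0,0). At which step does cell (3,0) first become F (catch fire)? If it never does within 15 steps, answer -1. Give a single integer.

Step 1: cell (3,0)='T' (+4 fires, +1 burnt)
Step 2: cell (3,0)='T' (+8 fires, +4 burnt)
Step 3: cell (3,0)='F' (+8 fires, +8 burnt)
  -> target ignites at step 3
Step 4: cell (3,0)='.' (+5 fires, +8 burnt)
Step 5: cell (3,0)='.' (+2 fires, +5 burnt)
Step 6: cell (3,0)='.' (+0 fires, +2 burnt)
  fire out at step 6

3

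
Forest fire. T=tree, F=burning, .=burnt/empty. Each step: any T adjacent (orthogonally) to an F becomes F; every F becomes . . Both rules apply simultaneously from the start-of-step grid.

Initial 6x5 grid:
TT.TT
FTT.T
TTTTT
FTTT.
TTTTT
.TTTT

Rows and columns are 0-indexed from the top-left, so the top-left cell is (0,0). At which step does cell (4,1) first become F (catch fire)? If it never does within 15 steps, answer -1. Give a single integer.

Step 1: cell (4,1)='T' (+5 fires, +2 burnt)
Step 2: cell (4,1)='F' (+5 fires, +5 burnt)
  -> target ignites at step 2
Step 3: cell (4,1)='.' (+4 fires, +5 burnt)
Step 4: cell (4,1)='.' (+3 fires, +4 burnt)
Step 5: cell (4,1)='.' (+3 fires, +3 burnt)
Step 6: cell (4,1)='.' (+2 fires, +3 burnt)
Step 7: cell (4,1)='.' (+1 fires, +2 burnt)
Step 8: cell (4,1)='.' (+1 fires, +1 burnt)
Step 9: cell (4,1)='.' (+0 fires, +1 burnt)
  fire out at step 9

2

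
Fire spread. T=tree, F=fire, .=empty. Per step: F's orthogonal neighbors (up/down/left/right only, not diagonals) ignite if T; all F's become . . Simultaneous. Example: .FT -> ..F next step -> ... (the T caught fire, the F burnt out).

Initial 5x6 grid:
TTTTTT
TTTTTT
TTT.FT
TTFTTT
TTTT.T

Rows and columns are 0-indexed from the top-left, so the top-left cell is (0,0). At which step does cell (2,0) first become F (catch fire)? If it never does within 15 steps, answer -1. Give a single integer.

Step 1: cell (2,0)='T' (+7 fires, +2 burnt)
Step 2: cell (2,0)='T' (+9 fires, +7 burnt)
Step 3: cell (2,0)='F' (+7 fires, +9 burnt)
  -> target ignites at step 3
Step 4: cell (2,0)='.' (+2 fires, +7 burnt)
Step 5: cell (2,0)='.' (+1 fires, +2 burnt)
Step 6: cell (2,0)='.' (+0 fires, +1 burnt)
  fire out at step 6

3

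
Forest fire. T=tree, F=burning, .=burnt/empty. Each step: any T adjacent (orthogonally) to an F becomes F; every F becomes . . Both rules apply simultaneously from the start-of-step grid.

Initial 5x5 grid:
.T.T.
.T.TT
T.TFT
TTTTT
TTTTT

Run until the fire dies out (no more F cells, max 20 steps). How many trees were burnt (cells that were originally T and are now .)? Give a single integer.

Answer: 16

Derivation:
Step 1: +4 fires, +1 burnt (F count now 4)
Step 2: +5 fires, +4 burnt (F count now 5)
Step 3: +3 fires, +5 burnt (F count now 3)
Step 4: +2 fires, +3 burnt (F count now 2)
Step 5: +2 fires, +2 burnt (F count now 2)
Step 6: +0 fires, +2 burnt (F count now 0)
Fire out after step 6
Initially T: 18, now '.': 23
Total burnt (originally-T cells now '.'): 16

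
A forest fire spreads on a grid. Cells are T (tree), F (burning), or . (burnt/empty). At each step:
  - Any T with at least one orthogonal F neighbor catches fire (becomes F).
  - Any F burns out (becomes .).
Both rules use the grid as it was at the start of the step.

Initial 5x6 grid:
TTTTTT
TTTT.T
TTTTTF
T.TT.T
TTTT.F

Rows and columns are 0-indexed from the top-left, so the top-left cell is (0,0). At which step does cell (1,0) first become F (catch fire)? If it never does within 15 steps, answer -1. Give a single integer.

Step 1: cell (1,0)='T' (+3 fires, +2 burnt)
Step 2: cell (1,0)='T' (+2 fires, +3 burnt)
Step 3: cell (1,0)='T' (+4 fires, +2 burnt)
Step 4: cell (1,0)='T' (+5 fires, +4 burnt)
Step 5: cell (1,0)='T' (+4 fires, +5 burnt)
Step 6: cell (1,0)='F' (+4 fires, +4 burnt)
  -> target ignites at step 6
Step 7: cell (1,0)='.' (+2 fires, +4 burnt)
Step 8: cell (1,0)='.' (+0 fires, +2 burnt)
  fire out at step 8

6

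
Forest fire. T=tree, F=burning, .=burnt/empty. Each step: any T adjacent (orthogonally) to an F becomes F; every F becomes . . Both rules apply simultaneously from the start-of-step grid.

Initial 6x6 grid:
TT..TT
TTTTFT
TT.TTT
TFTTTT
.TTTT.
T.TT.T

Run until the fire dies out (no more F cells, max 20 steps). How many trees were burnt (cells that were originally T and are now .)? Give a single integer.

Step 1: +8 fires, +2 burnt (F count now 8)
Step 2: +9 fires, +8 burnt (F count now 9)
Step 3: +6 fires, +9 burnt (F count now 6)
Step 4: +2 fires, +6 burnt (F count now 2)
Step 5: +0 fires, +2 burnt (F count now 0)
Fire out after step 5
Initially T: 27, now '.': 34
Total burnt (originally-T cells now '.'): 25

Answer: 25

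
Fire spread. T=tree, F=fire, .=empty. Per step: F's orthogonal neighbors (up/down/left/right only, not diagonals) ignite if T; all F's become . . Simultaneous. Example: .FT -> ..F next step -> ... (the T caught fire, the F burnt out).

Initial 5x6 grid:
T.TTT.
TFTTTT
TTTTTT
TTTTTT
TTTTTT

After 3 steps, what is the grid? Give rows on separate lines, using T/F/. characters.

Step 1: 3 trees catch fire, 1 burn out
  T.TTT.
  F.FTTT
  TFTTTT
  TTTTTT
  TTTTTT
Step 2: 6 trees catch fire, 3 burn out
  F.FTT.
  ...FTT
  F.FTTT
  TFTTTT
  TTTTTT
Step 3: 6 trees catch fire, 6 burn out
  ...FT.
  ....FT
  ...FTT
  F.FTTT
  TFTTTT

...FT.
....FT
...FTT
F.FTTT
TFTTTT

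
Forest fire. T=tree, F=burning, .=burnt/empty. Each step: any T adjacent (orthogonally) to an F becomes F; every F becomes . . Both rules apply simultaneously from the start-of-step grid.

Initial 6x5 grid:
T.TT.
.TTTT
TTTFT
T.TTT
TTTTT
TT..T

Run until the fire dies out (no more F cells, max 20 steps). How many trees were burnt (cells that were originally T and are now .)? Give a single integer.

Step 1: +4 fires, +1 burnt (F count now 4)
Step 2: +7 fires, +4 burnt (F count now 7)
Step 3: +5 fires, +7 burnt (F count now 5)
Step 4: +3 fires, +5 burnt (F count now 3)
Step 5: +2 fires, +3 burnt (F count now 2)
Step 6: +1 fires, +2 burnt (F count now 1)
Step 7: +0 fires, +1 burnt (F count now 0)
Fire out after step 7
Initially T: 23, now '.': 29
Total burnt (originally-T cells now '.'): 22

Answer: 22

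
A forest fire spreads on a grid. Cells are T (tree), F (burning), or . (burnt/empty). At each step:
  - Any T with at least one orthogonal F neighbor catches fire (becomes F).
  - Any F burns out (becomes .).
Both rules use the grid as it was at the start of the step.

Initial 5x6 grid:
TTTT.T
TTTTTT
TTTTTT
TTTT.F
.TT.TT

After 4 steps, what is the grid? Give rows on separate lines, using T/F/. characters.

Step 1: 2 trees catch fire, 1 burn out
  TTTT.T
  TTTTTT
  TTTTTF
  TTTT..
  .TT.TF
Step 2: 3 trees catch fire, 2 burn out
  TTTT.T
  TTTTTF
  TTTTF.
  TTTT..
  .TT.F.
Step 3: 3 trees catch fire, 3 burn out
  TTTT.F
  TTTTF.
  TTTF..
  TTTT..
  .TT...
Step 4: 3 trees catch fire, 3 burn out
  TTTT..
  TTTF..
  TTF...
  TTTF..
  .TT...

TTTT..
TTTF..
TTF...
TTTF..
.TT...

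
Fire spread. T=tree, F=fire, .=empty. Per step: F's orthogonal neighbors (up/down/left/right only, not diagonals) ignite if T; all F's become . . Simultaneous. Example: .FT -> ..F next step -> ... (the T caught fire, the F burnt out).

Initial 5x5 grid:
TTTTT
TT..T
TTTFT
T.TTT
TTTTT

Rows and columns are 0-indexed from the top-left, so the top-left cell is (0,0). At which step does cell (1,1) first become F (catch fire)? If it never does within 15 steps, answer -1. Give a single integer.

Step 1: cell (1,1)='T' (+3 fires, +1 burnt)
Step 2: cell (1,1)='T' (+5 fires, +3 burnt)
Step 3: cell (1,1)='F' (+5 fires, +5 burnt)
  -> target ignites at step 3
Step 4: cell (1,1)='.' (+5 fires, +5 burnt)
Step 5: cell (1,1)='.' (+3 fires, +5 burnt)
Step 6: cell (1,1)='.' (+0 fires, +3 burnt)
  fire out at step 6

3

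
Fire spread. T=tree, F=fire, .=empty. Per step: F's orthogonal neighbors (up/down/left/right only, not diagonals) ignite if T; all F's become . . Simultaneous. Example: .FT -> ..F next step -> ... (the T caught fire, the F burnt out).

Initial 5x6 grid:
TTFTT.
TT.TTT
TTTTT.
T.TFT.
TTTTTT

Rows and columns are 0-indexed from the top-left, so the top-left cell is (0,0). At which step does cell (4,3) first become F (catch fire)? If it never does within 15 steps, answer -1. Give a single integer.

Step 1: cell (4,3)='F' (+6 fires, +2 burnt)
  -> target ignites at step 1
Step 2: cell (4,3)='.' (+8 fires, +6 burnt)
Step 3: cell (4,3)='.' (+5 fires, +8 burnt)
Step 4: cell (4,3)='.' (+3 fires, +5 burnt)
Step 5: cell (4,3)='.' (+1 fires, +3 burnt)
Step 6: cell (4,3)='.' (+0 fires, +1 burnt)
  fire out at step 6

1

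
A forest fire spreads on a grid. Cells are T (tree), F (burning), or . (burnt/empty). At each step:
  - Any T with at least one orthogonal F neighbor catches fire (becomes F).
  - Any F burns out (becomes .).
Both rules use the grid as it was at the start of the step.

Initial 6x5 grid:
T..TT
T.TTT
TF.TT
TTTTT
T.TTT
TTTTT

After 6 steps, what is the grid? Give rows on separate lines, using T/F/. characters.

Step 1: 2 trees catch fire, 1 burn out
  T..TT
  T.TTT
  F..TT
  TFTTT
  T.TTT
  TTTTT
Step 2: 3 trees catch fire, 2 burn out
  T..TT
  F.TTT
  ...TT
  F.FTT
  T.TTT
  TTTTT
Step 3: 4 trees catch fire, 3 burn out
  F..TT
  ..TTT
  ...TT
  ...FT
  F.FTT
  TTTTT
Step 4: 5 trees catch fire, 4 burn out
  ...TT
  ..TTT
  ...FT
  ....F
  ...FT
  FTFTT
Step 5: 5 trees catch fire, 5 burn out
  ...TT
  ..TFT
  ....F
  .....
  ....F
  .F.FT
Step 6: 4 trees catch fire, 5 burn out
  ...FT
  ..F.F
  .....
  .....
  .....
  ....F

...FT
..F.F
.....
.....
.....
....F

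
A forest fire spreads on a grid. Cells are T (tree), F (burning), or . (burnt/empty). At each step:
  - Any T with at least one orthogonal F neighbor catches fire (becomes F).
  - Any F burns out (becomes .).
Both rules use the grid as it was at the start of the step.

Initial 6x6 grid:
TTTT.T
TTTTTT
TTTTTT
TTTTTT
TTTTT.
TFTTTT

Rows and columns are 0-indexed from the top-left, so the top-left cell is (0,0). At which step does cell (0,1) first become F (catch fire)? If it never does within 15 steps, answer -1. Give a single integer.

Step 1: cell (0,1)='T' (+3 fires, +1 burnt)
Step 2: cell (0,1)='T' (+4 fires, +3 burnt)
Step 3: cell (0,1)='T' (+5 fires, +4 burnt)
Step 4: cell (0,1)='T' (+6 fires, +5 burnt)
Step 5: cell (0,1)='F' (+5 fires, +6 burnt)
  -> target ignites at step 5
Step 6: cell (0,1)='.' (+5 fires, +5 burnt)
Step 7: cell (0,1)='.' (+3 fires, +5 burnt)
Step 8: cell (0,1)='.' (+1 fires, +3 burnt)
Step 9: cell (0,1)='.' (+1 fires, +1 burnt)
Step 10: cell (0,1)='.' (+0 fires, +1 burnt)
  fire out at step 10

5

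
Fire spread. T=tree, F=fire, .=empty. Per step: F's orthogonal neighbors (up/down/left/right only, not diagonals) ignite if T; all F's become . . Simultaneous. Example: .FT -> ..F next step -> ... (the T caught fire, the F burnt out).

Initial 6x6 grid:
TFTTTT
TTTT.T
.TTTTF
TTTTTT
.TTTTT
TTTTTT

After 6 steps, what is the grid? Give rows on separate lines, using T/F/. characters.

Step 1: 6 trees catch fire, 2 burn out
  F.FTTT
  TFTT.F
  .TTTF.
  TTTTTF
  .TTTTT
  TTTTTT
Step 2: 8 trees catch fire, 6 burn out
  ...FTF
  F.FT..
  .FTF..
  TTTTF.
  .TTTTF
  TTTTTT
Step 3: 7 trees catch fire, 8 burn out
  ....F.
  ...F..
  ..F...
  TFTF..
  .TTTF.
  TTTTTF
Step 4: 5 trees catch fire, 7 burn out
  ......
  ......
  ......
  F.F...
  .FTF..
  TTTTF.
Step 5: 3 trees catch fire, 5 burn out
  ......
  ......
  ......
  ......
  ..F...
  TFTF..
Step 6: 2 trees catch fire, 3 burn out
  ......
  ......
  ......
  ......
  ......
  F.F...

......
......
......
......
......
F.F...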